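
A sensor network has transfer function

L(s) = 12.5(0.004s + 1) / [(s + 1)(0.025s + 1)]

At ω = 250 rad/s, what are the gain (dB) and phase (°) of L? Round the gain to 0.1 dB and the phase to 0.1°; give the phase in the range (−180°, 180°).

At ω = 250 rad/s:
zero (1 + j250·0.004) = 1 + j1 → |·| ≈ 1.4142, ∠ ≈ 45.00°
pole (1 + j250·1) = 1 + j250 → |·| ≈ 250, ∠ ≈ 89.77°
pole (1 + j250·0.025) = 1 + j6.25 → |·| ≈ 6.3295, ∠ ≈ 80.91°
|L| = 12.5 · 1.4142 / (250 · 6.3295) ≈ 0.011171
Gain = 20 log₁₀(0.011171) ≈ -39.04 dB
∠L = (45.00°) − (89.77° + 80.91°) = -125.68°

-39.0 dB, -125.7°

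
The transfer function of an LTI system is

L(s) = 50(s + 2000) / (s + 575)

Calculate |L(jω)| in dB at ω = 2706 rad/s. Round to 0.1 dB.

35.7 dB

At s = jω = j2706:
zero (s+2000): 2000 + j2706 → |·| = √(2000²+2706²) = √11322436 ≈ 3364.9, ∠ = arctan(2706/2000) ≈ 53.53°
pole (s+575): 575 + j2706 → |·| = √(575²+2706²) = √7653061 ≈ 2766.4, ∠ = arctan(2706/575) ≈ 78.00°
|L| = 50 · 3364.9 / 2766.4 ≈ 60.817
Gain = 20 log₁₀(60.817) ≈ 35.68 dB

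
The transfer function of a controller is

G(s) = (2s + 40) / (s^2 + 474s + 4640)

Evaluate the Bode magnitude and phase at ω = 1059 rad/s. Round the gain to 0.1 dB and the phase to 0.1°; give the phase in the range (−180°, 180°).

-55.2 dB, -66.9°

Substitute s = j1059:
Numerator: 2(j1059) + 40 = 40 + j2118
Denominator: (j1059)^2 + 474(j1059) + 4640 = -1116841 + j501966
|N| = √(40² + 2118²) ≈ 2118.4, ∠N ≈ 88.92°
|D| = √(1116841² + 501966²) ≈ 1.2245e+06, ∠D ≈ 155.80°
|G| = 2118.4 / 1.2245e+06 ≈ 0.00173
Gain = 20 log₁₀(0.00173) ≈ -55.24 dB
∠G = 88.92° − 155.80° = -66.88°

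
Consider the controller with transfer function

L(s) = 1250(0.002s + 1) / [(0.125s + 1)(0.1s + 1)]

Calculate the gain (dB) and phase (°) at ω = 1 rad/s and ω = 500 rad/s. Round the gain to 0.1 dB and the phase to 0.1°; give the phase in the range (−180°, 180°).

At ω = 1 rad/s:
zero (1 + j1·0.002) = 1 + j0.002 → |·| ≈ 1, ∠ ≈ 0.11°
pole (1 + j1·0.125) = 1 + j0.125 → |·| ≈ 1.0078, ∠ ≈ 7.13°
pole (1 + j1·0.1) = 1 + j0.1 → |·| ≈ 1.005, ∠ ≈ 5.71°
|L| = 1250 · 1 / (1.0078 · 1.005) ≈ 1234.2
Gain = 20 log₁₀(1234.2) ≈ 61.83 dB
∠L = (0.11°) − (7.13° + 5.71°) = -12.73°

At ω = 500 rad/s:
zero (1 + j500·0.002) = 1 + j1 → |·| ≈ 1.4142, ∠ ≈ 45.00°
pole (1 + j500·0.125) = 1 + j62.5 → |·| ≈ 62.508, ∠ ≈ 89.08°
pole (1 + j500·0.1) = 1 + j50 → |·| ≈ 50.01, ∠ ≈ 88.85°
|L| = 1250 · 1.4142 / (62.508 · 50.01) ≈ 0.56549
Gain = 20 log₁₀(0.56549) ≈ -4.95 dB
∠L = (45.00°) − (89.08° + 88.85°) = -132.93°

ω = 1: 61.8 dB, -12.7°; ω = 500: -5.0 dB, -132.9°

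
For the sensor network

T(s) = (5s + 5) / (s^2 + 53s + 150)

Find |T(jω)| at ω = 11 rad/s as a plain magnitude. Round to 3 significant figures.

Substitute s = j11:
Numerator: 5(j11) + 5 = 5 + j55
Denominator: (j11)^2 + 53(j11) + 150 = 29 + j583
|N| = √(5² + 55²) ≈ 55.227, ∠N ≈ 84.81°
|D| = √(29² + 583²) ≈ 583.72, ∠D ≈ 87.15°
|T| = 55.227 / 583.72 ≈ 0.094612

0.0946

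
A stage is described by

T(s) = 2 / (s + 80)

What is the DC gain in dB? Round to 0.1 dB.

T(0) = 2 / 80 = 0.025
20 log₁₀(0.025) ≈ -32.04 dB

-32.0 dB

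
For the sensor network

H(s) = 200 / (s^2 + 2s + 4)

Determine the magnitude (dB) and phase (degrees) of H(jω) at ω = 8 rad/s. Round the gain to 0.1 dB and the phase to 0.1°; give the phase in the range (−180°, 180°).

10.2 dB, -165.1°

At s = jω = j8:
quadratic: (j8)² + 2·j8 + 4 = -60 + j16 → |·| ≈ 62.097, ∠ ≈ 165.07°
|H| = 200 / 62.097 ≈ 3.2208
Gain = 20 log₁₀(3.2208) ≈ 10.16 dB
∠H = 0.00° − 165.07° = -165.07°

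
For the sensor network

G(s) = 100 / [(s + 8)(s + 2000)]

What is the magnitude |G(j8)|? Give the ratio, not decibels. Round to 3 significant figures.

At s = jω = j8:
pole (s+8): 8 + j8 → |·| = √(8²+8²) = √128 ≈ 11.314, ∠ = arctan(8/8) ≈ 45.00°
pole (s+2000): 2000 + j8 → |·| = √(2000²+8²) = √4000064 ≈ 2000, ∠ = arctan(8/2000) ≈ 0.23°
|G| = 100 / 22628 ≈ 0.0044193

0.00442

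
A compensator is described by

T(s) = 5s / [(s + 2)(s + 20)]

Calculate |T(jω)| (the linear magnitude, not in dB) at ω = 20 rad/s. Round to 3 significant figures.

0.176

At s = jω = j20:
zero at origin: s = j20 → |·| = 20, ∠ = 90.00°
pole (s+2): 2 + j20 → |·| = √(2²+20²) = √404 ≈ 20.1, ∠ = arctan(20/2) ≈ 84.29°
pole (s+20): 20 + j20 → |·| = √(20²+20²) = √800 ≈ 28.284, ∠ = arctan(20/20) ≈ 45.00°
|T| = 5 · 20 / 568.51 ≈ 0.1759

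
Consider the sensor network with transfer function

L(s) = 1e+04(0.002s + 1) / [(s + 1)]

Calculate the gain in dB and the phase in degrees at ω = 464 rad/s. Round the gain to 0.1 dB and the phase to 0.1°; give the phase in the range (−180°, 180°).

At ω = 464 rad/s:
zero (1 + j464·0.002) = 1 + j0.928 → |·| ≈ 1.3643, ∠ ≈ 42.86°
pole (1 + j464·1) = 1 + j464 → |·| ≈ 464, ∠ ≈ 89.88°
|L| = 1e+04 · 1.3643 / (464) ≈ 29.403
Gain = 20 log₁₀(29.403) ≈ 29.37 dB
∠L = (42.86°) − (89.88°) = -47.02°

29.4 dB, -47.0°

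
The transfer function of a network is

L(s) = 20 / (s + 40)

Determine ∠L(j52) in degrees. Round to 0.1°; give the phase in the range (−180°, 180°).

-52.4°

Substitute s = j52:
Numerator: 20 = 20 + j0
Denominator: (j52) + 40 = 40 + j52
|N| = √(20² + 0²) ≈ 20, ∠N ≈ 0.00°
|D| = √(40² + 52²) ≈ 65.605, ∠D ≈ 52.43°
∠L = 0.00° − 52.43° = -52.43°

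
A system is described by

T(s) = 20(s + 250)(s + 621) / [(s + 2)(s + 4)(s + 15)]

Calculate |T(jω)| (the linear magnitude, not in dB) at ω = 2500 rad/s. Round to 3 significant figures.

At s = jω = j2500:
zero (s+250): 250 + j2500 → |·| = √(250²+2500²) = √6312500 ≈ 2512.5, ∠ = arctan(2500/250) ≈ 84.29°
zero (s+621): 621 + j2500 → |·| = √(621²+2500²) = √6635641 ≈ 2576, ∠ = arctan(2500/621) ≈ 76.05°
pole (s+2): 2 + j2500 → |·| = √(2²+2500²) = √6250004 ≈ 2500, ∠ = arctan(2500/2) ≈ 89.95°
pole (s+4): 4 + j2500 → |·| = √(4²+2500²) = √6250016 ≈ 2500, ∠ = arctan(2500/4) ≈ 89.91°
pole (s+15): 15 + j2500 → |·| = √(15²+2500²) = √6250225 ≈ 2500, ∠ = arctan(2500/15) ≈ 89.66°
|T| = 20 · 6.4722e+06 / 1.5625e+10 ≈ 0.0082844

0.00828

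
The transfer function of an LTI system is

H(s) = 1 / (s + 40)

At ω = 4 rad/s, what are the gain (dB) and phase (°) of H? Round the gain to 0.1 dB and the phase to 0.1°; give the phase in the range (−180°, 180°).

-32.1 dB, -5.7°

At s = jω = j4:
pole (s+40): 40 + j4 → |·| = √(40²+4²) = √1616 ≈ 40.2, ∠ = arctan(4/40) ≈ 5.71°
|H| = 1 / 40.2 ≈ 0.024876
Gain = 20 log₁₀(0.024876) ≈ -32.08 dB
∠H = 0.00° − 5.71° = -5.71°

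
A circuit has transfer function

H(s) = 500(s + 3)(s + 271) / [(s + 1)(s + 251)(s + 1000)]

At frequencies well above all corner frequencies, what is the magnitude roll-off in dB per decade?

-20 dB/decade

Each pole contributes −20 dB/decade at high frequency; each zero contributes +20 dB/decade.
Net: 2 zero(s) − 3 pole(s) → -20 dB/decade.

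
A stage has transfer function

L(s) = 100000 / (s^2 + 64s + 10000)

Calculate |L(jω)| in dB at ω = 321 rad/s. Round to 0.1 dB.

At s = jω = j321:
quadratic: (j321)² + 64·j321 + 10000 = -93041 + j20544 → |·| ≈ 95282, ∠ ≈ 167.55°
|L| = 100000 / 95282 ≈ 1.0495
Gain = 20 log₁₀(1.0495) ≈ 0.42 dB

0.4 dB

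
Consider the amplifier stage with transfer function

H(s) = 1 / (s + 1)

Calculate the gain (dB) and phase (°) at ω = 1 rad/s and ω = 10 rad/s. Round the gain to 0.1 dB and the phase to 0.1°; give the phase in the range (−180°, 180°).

ω = 1: -3.0 dB, -45.0°; ω = 10: -20.0 dB, -84.3°

At s = jω = j1:
pole (s+1): 1 + j1 → |·| = √(1²+1²) = √2 ≈ 1.4142, ∠ = arctan(1/1) ≈ 45.00°
|H| = 1 / 1.4142 ≈ 0.70711
Gain = 20 log₁₀(0.70711) ≈ -3.01 dB
∠H = 0.00° − 45.00° = -45.00°

At s = jω = j10:
pole (s+1): 1 + j10 → |·| = √(1²+10²) = √101 ≈ 10.05, ∠ = arctan(10/1) ≈ 84.29°
|H| = 1 / 10.05 ≈ 0.099502
Gain = 20 log₁₀(0.099502) ≈ -20.04 dB
∠H = 0.00° − 84.29° = -84.29°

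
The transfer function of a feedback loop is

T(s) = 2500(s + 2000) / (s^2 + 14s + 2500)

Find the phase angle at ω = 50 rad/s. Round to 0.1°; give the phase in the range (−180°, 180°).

-88.6°

At s = jω = j50:
zero (s+2000): 2000 + j50 → |·| = √(2000²+50²) = √4002500 ≈ 2000.6, ∠ = arctan(50/2000) ≈ 1.43°
quadratic: (j50)² + 14·j50 + 2500 = 0 + j700 → |·| ≈ 700, ∠ ≈ 90.00°
∠T = 1.43° − 90.00° = -88.57°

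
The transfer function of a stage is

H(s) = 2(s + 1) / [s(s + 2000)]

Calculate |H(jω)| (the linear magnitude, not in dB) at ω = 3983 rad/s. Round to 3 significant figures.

0.000449

At s = jω = j3983:
zero (s+1): 1 + j3983 → |·| = √(1²+3983²) = √15864290 ≈ 3983, ∠ = arctan(3983/1) ≈ 89.99°
pole (s+2000): 2000 + j3983 → |·| = √(2000²+3983²) = √19864289 ≈ 4456.9, ∠ = arctan(3983/2000) ≈ 63.34°
pole at origin: |s| = 3983, ∠ = 90.00° (in denominator)
|H| = 2 · 3983 / 1.7752e+07 ≈ 0.00044874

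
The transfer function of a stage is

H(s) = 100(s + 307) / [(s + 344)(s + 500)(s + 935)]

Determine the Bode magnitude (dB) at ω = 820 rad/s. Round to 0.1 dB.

At s = jω = j820:
zero (s+307): 307 + j820 → |·| = √(307²+820²) = √766649 ≈ 875.58, ∠ = arctan(820/307) ≈ 69.47°
pole (s+344): 344 + j820 → |·| = √(344²+820²) = √790736 ≈ 889.23, ∠ = arctan(820/344) ≈ 67.24°
pole (s+500): 500 + j820 → |·| = √(500²+820²) = √922400 ≈ 960.42, ∠ = arctan(820/500) ≈ 58.63°
pole (s+935): 935 + j820 → |·| = √(935²+820²) = √1546625 ≈ 1243.6, ∠ = arctan(820/935) ≈ 41.25°
|H| = 100 · 875.58 / 1.0621e+09 ≈ 8.2439e-05
Gain = 20 log₁₀(8.2439e-05) ≈ -81.68 dB

-81.7 dB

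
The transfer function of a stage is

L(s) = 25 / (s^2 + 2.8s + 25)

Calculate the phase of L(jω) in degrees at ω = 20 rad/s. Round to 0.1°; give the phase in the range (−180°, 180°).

At s = jω = j20:
quadratic: (j20)² + 2.8·j20 + 25 = -375 + j56 → |·| ≈ 379.16, ∠ ≈ 171.51°
∠L = 0.00° − 171.51° = -171.51°

-171.5°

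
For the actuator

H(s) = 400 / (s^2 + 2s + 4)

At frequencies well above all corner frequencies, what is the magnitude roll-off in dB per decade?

-40 dB/decade

Each pole contributes −20 dB/decade at high frequency; each zero contributes +20 dB/decade.
Net: 0 zero(s) − 2 pole(s) → -40 dB/decade.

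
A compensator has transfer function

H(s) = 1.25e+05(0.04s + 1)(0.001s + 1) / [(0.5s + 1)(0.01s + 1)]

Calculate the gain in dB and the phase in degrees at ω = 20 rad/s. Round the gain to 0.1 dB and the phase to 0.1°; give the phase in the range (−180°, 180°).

At ω = 20 rad/s:
zero (1 + j20·0.04) = 1 + j0.8 → |·| ≈ 1.2806, ∠ ≈ 38.66°
zero (1 + j20·0.001) = 1 + j0.02 → |·| ≈ 1.0002, ∠ ≈ 1.15°
pole (1 + j20·0.5) = 1 + j10 → |·| ≈ 10.05, ∠ ≈ 84.29°
pole (1 + j20·0.01) = 1 + j0.2 → |·| ≈ 1.0198, ∠ ≈ 11.31°
|H| = 1.25e+05 · 1.2806 · 1.0002 / (10.05 · 1.0198) ≈ 15622
Gain = 20 log₁₀(15622) ≈ 83.87 dB
∠H = (38.66° + 1.15°) − (84.29° + 11.31°) = -55.79°

83.9 dB, -55.8°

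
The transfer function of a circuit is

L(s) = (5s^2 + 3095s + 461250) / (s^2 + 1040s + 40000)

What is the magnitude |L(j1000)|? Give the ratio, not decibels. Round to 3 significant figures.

3.88

Substitute s = j1000:
Numerator: 5(j1000)^2 + 3095(j1000) + 461250 = -4538750 + j3095000
Denominator: (j1000)^2 + 1040(j1000) + 40000 = -960000 + j1040000
|N| = √(4538750² + 3095000²) ≈ 5.4936e+06, ∠N ≈ 145.71°
|D| = √(960000² + 1040000²) ≈ 1.4153e+06, ∠D ≈ 132.71°
|L| = 5.4936e+06 / 1.4153e+06 ≈ 3.8816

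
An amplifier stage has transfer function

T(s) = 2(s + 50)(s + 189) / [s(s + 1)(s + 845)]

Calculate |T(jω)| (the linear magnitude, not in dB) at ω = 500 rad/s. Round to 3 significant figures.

0.00219

At s = jω = j500:
zero (s+50): 50 + j500 → |·| = √(50²+500²) = √252500 ≈ 502.49, ∠ = arctan(500/50) ≈ 84.29°
zero (s+189): 189 + j500 → |·| = √(189²+500²) = √285721 ≈ 534.53, ∠ = arctan(500/189) ≈ 69.29°
pole (s+1): 1 + j500 → |·| = √(1²+500²) = √250001 ≈ 500, ∠ = arctan(500/1) ≈ 89.89°
pole (s+845): 845 + j500 → |·| = √(845²+500²) = √964025 ≈ 981.85, ∠ = arctan(500/845) ≈ 30.61°
pole at origin: |s| = 500, ∠ = 90.00° (in denominator)
|T| = 2 · 2.686e+05 / 2.4546e+08 ≈ 0.0021885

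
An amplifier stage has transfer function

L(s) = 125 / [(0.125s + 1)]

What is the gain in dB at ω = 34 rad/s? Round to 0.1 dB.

29.1 dB

At ω = 34 rad/s:
pole (1 + j34·0.125) = 1 + j4.25 → |·| ≈ 4.3661, ∠ ≈ 76.76°
|L| = 125 · 1 / (4.3661) ≈ 28.63
Gain = 20 log₁₀(28.63) ≈ 29.14 dB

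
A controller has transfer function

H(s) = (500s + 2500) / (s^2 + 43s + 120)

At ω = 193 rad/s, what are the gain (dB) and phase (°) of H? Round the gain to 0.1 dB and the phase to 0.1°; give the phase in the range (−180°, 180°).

Substitute s = j193:
Numerator: 500(j193) + 2500 = 2500 + j96500
Denominator: (j193)^2 + 43(j193) + 120 = -37129 + j8299
|N| = √(2500² + 96500²) ≈ 96532, ∠N ≈ 88.52°
|D| = √(37129² + 8299²) ≈ 38045, ∠D ≈ 167.40°
|H| = 96532 / 38045 ≈ 2.5373
Gain = 20 log₁₀(2.5373) ≈ 8.09 dB
∠H = 88.52° − 167.40° = -78.88°

8.1 dB, -78.9°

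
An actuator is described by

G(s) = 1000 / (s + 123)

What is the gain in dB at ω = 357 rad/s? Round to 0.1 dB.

At s = jω = j357:
pole (s+123): 123 + j357 → |·| = √(123²+357²) = √142578 ≈ 377.6, ∠ = arctan(357/123) ≈ 70.99°
|G| = 1000 / 377.6 ≈ 2.6483
Gain = 20 log₁₀(2.6483) ≈ 8.46 dB

8.5 dB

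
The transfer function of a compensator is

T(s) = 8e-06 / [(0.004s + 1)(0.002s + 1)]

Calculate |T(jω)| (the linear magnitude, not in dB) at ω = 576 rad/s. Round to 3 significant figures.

At ω = 576 rad/s:
pole (1 + j576·0.004) = 1 + j2.304 → |·| ≈ 2.5117, ∠ ≈ 66.54°
pole (1 + j576·0.002) = 1 + j1.152 → |·| ≈ 1.5255, ∠ ≈ 49.04°
|T| = 8e-06 · 1 / (2.5117 · 1.5255) ≈ 2.0879e-06

2.09e-06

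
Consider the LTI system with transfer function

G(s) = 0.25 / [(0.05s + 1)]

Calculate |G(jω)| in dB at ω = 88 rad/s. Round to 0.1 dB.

-25.1 dB

At ω = 88 rad/s:
pole (1 + j88·0.05) = 1 + j4.4 → |·| ≈ 4.5122, ∠ ≈ 77.20°
|G| = 0.25 · 1 / (4.5122) ≈ 0.055405
Gain = 20 log₁₀(0.055405) ≈ -25.13 dB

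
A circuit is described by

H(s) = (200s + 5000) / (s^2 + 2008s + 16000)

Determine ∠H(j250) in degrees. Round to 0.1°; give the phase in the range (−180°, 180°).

Substitute s = j250:
Numerator: 200(j250) + 5000 = 5000 + j50000
Denominator: (j250)^2 + 2008(j250) + 16000 = -46500 + j502000
|N| = √(5000² + 50000²) ≈ 50249, ∠N ≈ 84.29°
|D| = √(46500² + 502000²) ≈ 5.0415e+05, ∠D ≈ 95.29°
∠H = 84.29° − 95.29° = -11.00°

-11.0°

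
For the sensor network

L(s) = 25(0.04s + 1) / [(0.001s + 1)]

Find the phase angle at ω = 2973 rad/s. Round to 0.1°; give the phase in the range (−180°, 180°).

At ω = 2973 rad/s:
zero (1 + j2973·0.04) = 1 + j118.92 → |·| ≈ 118.92, ∠ ≈ 89.52°
pole (1 + j2973·0.001) = 1 + j2.973 → |·| ≈ 3.1367, ∠ ≈ 71.41°
∠L = (89.52°) − (71.41°) = 18.11°

18.1°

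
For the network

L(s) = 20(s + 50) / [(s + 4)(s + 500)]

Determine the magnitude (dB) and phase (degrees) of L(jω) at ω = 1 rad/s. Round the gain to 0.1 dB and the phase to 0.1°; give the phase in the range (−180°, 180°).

-6.3 dB, -13.0°

At s = jω = j1:
zero (s+50): 50 + j1 → |·| = √(50²+1²) = √2501 ≈ 50.01, ∠ = arctan(1/50) ≈ 1.15°
pole (s+4): 4 + j1 → |·| = √(4²+1²) = √17 ≈ 4.1231, ∠ = arctan(1/4) ≈ 14.04°
pole (s+500): 500 + j1 → |·| = √(500²+1²) = √250001 ≈ 500, ∠ = arctan(1/500) ≈ 0.11°
|L| = 20 · 50.01 / 2061.6 ≈ 0.48516
Gain = 20 log₁₀(0.48516) ≈ -6.28 dB
∠L = 1.15° − 14.15° = -13.00°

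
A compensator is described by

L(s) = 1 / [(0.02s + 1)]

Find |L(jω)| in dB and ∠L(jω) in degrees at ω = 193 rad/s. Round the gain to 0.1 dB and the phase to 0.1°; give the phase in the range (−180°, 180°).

-12.0 dB, -75.5°

At ω = 193 rad/s:
pole (1 + j193·0.02) = 1 + j3.86 → |·| ≈ 3.9874, ∠ ≈ 75.48°
|L| = 1 · 1 / (3.9874) ≈ 0.25079
Gain = 20 log₁₀(0.25079) ≈ -12.01 dB
∠L = (0°) − (75.48°) = -75.48°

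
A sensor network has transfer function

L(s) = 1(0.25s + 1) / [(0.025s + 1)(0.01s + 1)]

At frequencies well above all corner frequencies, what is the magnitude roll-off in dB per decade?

Each pole contributes −20 dB/decade at high frequency; each zero contributes +20 dB/decade.
Net: 1 zero(s) − 2 pole(s) → -20 dB/decade.

-20 dB/decade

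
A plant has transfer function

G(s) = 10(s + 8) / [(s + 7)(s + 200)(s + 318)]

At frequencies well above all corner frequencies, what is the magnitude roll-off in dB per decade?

-40 dB/decade

Each pole contributes −20 dB/decade at high frequency; each zero contributes +20 dB/decade.
Net: 1 zero(s) − 3 pole(s) → -40 dB/decade.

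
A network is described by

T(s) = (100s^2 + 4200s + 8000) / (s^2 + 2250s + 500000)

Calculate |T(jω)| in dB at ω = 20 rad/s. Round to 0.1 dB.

-14.9 dB

Substitute s = j20:
Numerator: 100(j20)^2 + 4200(j20) + 8000 = -32000 + j84000
Denominator: (j20)^2 + 2250(j20) + 500000 = 499600 + j45000
|N| = √(32000² + 84000²) ≈ 89889, ∠N ≈ 110.85°
|D| = √(499600² + 45000²) ≈ 5.0162e+05, ∠D ≈ 5.15°
|T| = 89889 / 5.0162e+05 ≈ 0.1792
Gain = 20 log₁₀(0.1792) ≈ -14.93 dB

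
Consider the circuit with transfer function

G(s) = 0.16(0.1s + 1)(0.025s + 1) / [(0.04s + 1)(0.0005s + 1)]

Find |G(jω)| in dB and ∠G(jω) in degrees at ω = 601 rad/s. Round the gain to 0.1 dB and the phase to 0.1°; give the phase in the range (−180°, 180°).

At ω = 601 rad/s:
zero (1 + j601·0.1) = 1 + j60.1 → |·| ≈ 60.108, ∠ ≈ 89.05°
zero (1 + j601·0.025) = 1 + j15.025 → |·| ≈ 15.058, ∠ ≈ 86.19°
pole (1 + j601·0.04) = 1 + j24.04 → |·| ≈ 24.061, ∠ ≈ 87.62°
pole (1 + j601·0.0005) = 1 + j0.3005 → |·| ≈ 1.0442, ∠ ≈ 16.73°
|G| = 0.16 · 60.108 · 15.058 / (24.061 · 1.0442) ≈ 5.764
Gain = 20 log₁₀(5.764) ≈ 15.21 dB
∠G = (89.05° + 86.19°) − (87.62° + 16.73°) = 70.89°

15.2 dB, 70.9°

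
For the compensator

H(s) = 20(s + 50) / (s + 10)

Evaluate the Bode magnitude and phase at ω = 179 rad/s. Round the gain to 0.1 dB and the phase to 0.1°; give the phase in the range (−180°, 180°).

26.3 dB, -12.4°

At s = jω = j179:
zero (s+50): 50 + j179 → |·| = √(50²+179²) = √34541 ≈ 185.85, ∠ = arctan(179/50) ≈ 74.39°
pole (s+10): 10 + j179 → |·| = √(10²+179²) = √32141 ≈ 179.28, ∠ = arctan(179/10) ≈ 86.80°
|H| = 20 · 185.85 / 179.28 ≈ 20.733
Gain = 20 log₁₀(20.733) ≈ 26.33 dB
∠H = 74.39° − 86.80° = -12.41°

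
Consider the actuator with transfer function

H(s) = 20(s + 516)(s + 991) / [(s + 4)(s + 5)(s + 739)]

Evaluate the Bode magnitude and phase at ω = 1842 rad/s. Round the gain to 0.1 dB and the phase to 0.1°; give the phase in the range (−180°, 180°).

At s = jω = j1842:
zero (s+516): 516 + j1842 → |·| = √(516²+1842²) = √3659220 ≈ 1912.9, ∠ = arctan(1842/516) ≈ 74.35°
zero (s+991): 991 + j1842 → |·| = √(991²+1842²) = √4375045 ≈ 2091.7, ∠ = arctan(1842/991) ≈ 61.72°
pole (s+4): 4 + j1842 → |·| = √(4²+1842²) = √3392980 ≈ 1842, ∠ = arctan(1842/4) ≈ 89.88°
pole (s+5): 5 + j1842 → |·| = √(5²+1842²) = √3392989 ≈ 1842, ∠ = arctan(1842/5) ≈ 89.84°
pole (s+739): 739 + j1842 → |·| = √(739²+1842²) = √3939085 ≈ 1984.7, ∠ = arctan(1842/739) ≈ 68.14°
|H| = 20 · 4.0012e+06 / 6.734e+09 ≈ 0.011884
Gain = 20 log₁₀(0.011884) ≈ -38.50 dB
∠H = 136.07° − 247.86° = -111.79°

-38.5 dB, -111.8°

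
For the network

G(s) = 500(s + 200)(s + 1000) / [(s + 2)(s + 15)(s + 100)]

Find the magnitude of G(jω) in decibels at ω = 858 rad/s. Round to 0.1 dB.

At s = jω = j858:
zero (s+200): 200 + j858 → |·| = √(200²+858²) = √776164 ≈ 881, ∠ = arctan(858/200) ≈ 76.88°
zero (s+1000): 1000 + j858 → |·| = √(1000²+858²) = √1736164 ≈ 1317.6, ∠ = arctan(858/1000) ≈ 40.63°
pole (s+2): 2 + j858 → |·| = √(2²+858²) = √736168 ≈ 858, ∠ = arctan(858/2) ≈ 89.87°
pole (s+15): 15 + j858 → |·| = √(15²+858²) = √736389 ≈ 858.13, ∠ = arctan(858/15) ≈ 89.00°
pole (s+100): 100 + j858 → |·| = √(100²+858²) = √746164 ≈ 863.81, ∠ = arctan(858/100) ≈ 83.35°
|G| = 500 · 1.1608e+06 / 6.36e+08 ≈ 0.91258
Gain = 20 log₁₀(0.91258) ≈ -0.79 dB

-0.8 dB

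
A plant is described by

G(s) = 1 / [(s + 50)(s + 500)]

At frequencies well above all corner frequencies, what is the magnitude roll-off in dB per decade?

Each pole contributes −20 dB/decade at high frequency; each zero contributes +20 dB/decade.
Net: 0 zero(s) − 2 pole(s) → -40 dB/decade.

-40 dB/decade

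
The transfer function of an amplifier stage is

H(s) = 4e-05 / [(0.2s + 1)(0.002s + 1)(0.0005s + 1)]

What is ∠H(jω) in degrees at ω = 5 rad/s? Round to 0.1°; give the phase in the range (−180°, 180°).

At ω = 5 rad/s:
pole (1 + j5·0.2) = 1 + j1 → |·| ≈ 1.4142, ∠ ≈ 45.00°
pole (1 + j5·0.002) = 1 + j0.01 → |·| ≈ 1, ∠ ≈ 0.57°
pole (1 + j5·0.0005) = 1 + j0.0025 → |·| ≈ 1, ∠ ≈ 0.14°
∠H = (0°) − (45.00° + 0.57° + 0.14°) = -45.71°

-45.7°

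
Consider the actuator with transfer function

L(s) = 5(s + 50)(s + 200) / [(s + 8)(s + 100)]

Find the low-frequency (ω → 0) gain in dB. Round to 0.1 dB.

L(0) = 5·50·200 / (8·100) = 62.5
20 log₁₀(62.5) ≈ 35.92 dB

35.9 dB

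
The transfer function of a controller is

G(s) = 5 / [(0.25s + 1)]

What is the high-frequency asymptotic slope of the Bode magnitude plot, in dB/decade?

Each pole contributes −20 dB/decade at high frequency; each zero contributes +20 dB/decade.
Net: 0 zero(s) − 1 pole(s) → -20 dB/decade.

-20 dB/decade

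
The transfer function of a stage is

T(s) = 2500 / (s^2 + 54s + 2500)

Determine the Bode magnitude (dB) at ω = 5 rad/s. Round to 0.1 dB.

At s = jω = j5:
quadratic: (j5)² + 54·j5 + 2500 = 2475 + j270 → |·| ≈ 2489.7, ∠ ≈ 6.23°
|T| = 2500 / 2489.7 ≈ 1.0041
Gain = 20 log₁₀(1.0041) ≈ 0.04 dB

0.0 dB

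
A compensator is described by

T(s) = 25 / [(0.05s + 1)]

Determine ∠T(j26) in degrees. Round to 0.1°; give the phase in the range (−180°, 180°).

At ω = 26 rad/s:
pole (1 + j26·0.05) = 1 + j1.3 → |·| ≈ 1.6401, ∠ ≈ 52.43°
∠T = (0°) − (52.43°) = -52.43°

-52.4°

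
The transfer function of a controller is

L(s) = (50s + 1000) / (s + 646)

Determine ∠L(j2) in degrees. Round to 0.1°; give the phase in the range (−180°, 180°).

5.5°

Substitute s = j2:
Numerator: 50(j2) + 1000 = 1000 + j100
Denominator: (j2) + 646 = 646 + j2
|N| = √(1000² + 100²) ≈ 1005, ∠N ≈ 5.71°
|D| = √(646² + 2²) ≈ 646, ∠D ≈ 0.18°
∠L = 5.71° − 0.18° = 5.53°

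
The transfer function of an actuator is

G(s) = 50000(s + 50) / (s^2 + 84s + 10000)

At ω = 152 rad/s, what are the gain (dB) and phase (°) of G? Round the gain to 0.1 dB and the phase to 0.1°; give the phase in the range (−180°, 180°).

52.8 dB, -64.0°

At s = jω = j152:
zero (s+50): 50 + j152 → |·| = √(50²+152²) = √25604 ≈ 160.01, ∠ = arctan(152/50) ≈ 71.79°
quadratic: (j152)² + 84·j152 + 10000 = -13104 + j12768 → |·| ≈ 18296, ∠ ≈ 135.74°
|G| = 50000 · 160.01 / 18296 ≈ 437.28
Gain = 20 log₁₀(437.28) ≈ 52.82 dB
∠G = 71.79° − 135.74° = -63.95°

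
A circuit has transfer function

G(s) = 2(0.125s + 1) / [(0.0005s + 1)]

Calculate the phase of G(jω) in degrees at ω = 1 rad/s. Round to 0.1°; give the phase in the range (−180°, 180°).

At ω = 1 rad/s:
zero (1 + j1·0.125) = 1 + j0.125 → |·| ≈ 1.0078, ∠ ≈ 7.13°
pole (1 + j1·0.0005) = 1 + j0.0005 → |·| ≈ 1, ∠ ≈ 0.03°
∠G = (7.13°) − (0.03°) = 7.10°

7.1°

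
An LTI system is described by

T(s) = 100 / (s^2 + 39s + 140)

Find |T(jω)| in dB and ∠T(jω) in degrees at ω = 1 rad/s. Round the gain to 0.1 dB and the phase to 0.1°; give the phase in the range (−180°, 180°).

Substitute s = j1:
Numerator: 100 = 100 + j0
Denominator: (j1)^2 + 39(j1) + 140 = 139 + j39
|N| = √(100² + 0²) ≈ 100, ∠N ≈ 0.00°
|D| = √(139² + 39²) ≈ 144.37, ∠D ≈ 15.67°
|T| = 100 / 144.37 ≈ 0.69266
Gain = 20 log₁₀(0.69266) ≈ -3.19 dB
∠T = 0.00° − 15.67° = -15.67°

-3.2 dB, -15.7°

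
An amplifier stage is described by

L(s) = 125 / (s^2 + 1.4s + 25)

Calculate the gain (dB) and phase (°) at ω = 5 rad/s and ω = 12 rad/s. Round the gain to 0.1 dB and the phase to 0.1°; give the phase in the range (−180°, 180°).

ω = 5: 25.0 dB, -90.0°; ω = 12: 0.3 dB, -172.0°

At s = jω = j5:
quadratic: (j5)² + 1.4·j5 + 25 = 0 + j7 → |·| ≈ 7, ∠ ≈ 90.00°
|L| = 125 / 7 ≈ 17.857
Gain = 20 log₁₀(17.857) ≈ 25.04 dB
∠L = 0.00° − 90.00° = -90.00°

At s = jω = j12:
quadratic: (j12)² + 1.4·j12 + 25 = -119 + j16.8 → |·| ≈ 120.18, ∠ ≈ 171.96°
|L| = 125 / 120.18 ≈ 1.0401
Gain = 20 log₁₀(1.0401) ≈ 0.34 dB
∠L = 0.00° − 171.96° = -171.96°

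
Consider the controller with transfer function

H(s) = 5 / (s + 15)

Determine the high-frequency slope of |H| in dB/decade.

Each pole contributes −20 dB/decade at high frequency; each zero contributes +20 dB/decade.
Net: 0 zero(s) − 1 pole(s) → -20 dB/decade.

-20 dB/decade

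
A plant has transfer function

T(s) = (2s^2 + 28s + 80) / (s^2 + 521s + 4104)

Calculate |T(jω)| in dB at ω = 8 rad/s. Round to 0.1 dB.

Substitute s = j8:
Numerator: 2(j8)^2 + 28(j8) + 80 = -48 + j224
Denominator: (j8)^2 + 521(j8) + 4104 = 4040 + j4168
|N| = √(48² + 224²) ≈ 229.09, ∠N ≈ 102.09°
|D| = √(4040² + 4168²) ≈ 5804.6, ∠D ≈ 45.89°
|T| = 229.09 / 5804.6 ≈ 0.039467
Gain = 20 log₁₀(0.039467) ≈ -28.08 dB

-28.1 dB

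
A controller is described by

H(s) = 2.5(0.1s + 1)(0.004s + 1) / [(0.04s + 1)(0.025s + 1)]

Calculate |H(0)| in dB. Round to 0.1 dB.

8.0 dB

H(0) = 2.5 · 1 / 1 = 2.5
20 log₁₀(2.5) ≈ 7.96 dB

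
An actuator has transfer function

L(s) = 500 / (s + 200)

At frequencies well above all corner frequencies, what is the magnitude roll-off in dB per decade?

-20 dB/decade

Each pole contributes −20 dB/decade at high frequency; each zero contributes +20 dB/decade.
Net: 0 zero(s) − 1 pole(s) → -20 dB/decade.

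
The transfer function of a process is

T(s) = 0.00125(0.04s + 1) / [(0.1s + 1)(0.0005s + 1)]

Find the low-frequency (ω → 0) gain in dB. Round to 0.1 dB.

T(0) = 0.00125 · 1 / 1 = 0.00125
20 log₁₀(0.00125) ≈ -58.06 dB

-58.1 dB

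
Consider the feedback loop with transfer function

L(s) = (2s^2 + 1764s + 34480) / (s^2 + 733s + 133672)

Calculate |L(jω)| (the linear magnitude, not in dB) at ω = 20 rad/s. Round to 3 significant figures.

Substitute s = j20:
Numerator: 2(j20)^2 + 1764(j20) + 34480 = 33680 + j35280
Denominator: (j20)^2 + 733(j20) + 133672 = 133272 + j14660
|N| = √(33680² + 35280²) ≈ 48775, ∠N ≈ 46.33°
|D| = √(133272² + 14660²) ≈ 1.3408e+05, ∠D ≈ 6.28°
|L| = 48775 / 1.3408e+05 ≈ 0.36378

0.364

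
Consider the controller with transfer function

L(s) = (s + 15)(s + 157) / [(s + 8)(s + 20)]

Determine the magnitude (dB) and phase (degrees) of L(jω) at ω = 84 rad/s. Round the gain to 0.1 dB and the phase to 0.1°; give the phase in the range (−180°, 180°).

At s = jω = j84:
zero (s+15): 15 + j84 → |·| = √(15²+84²) = √7281 ≈ 85.329, ∠ = arctan(84/15) ≈ 79.88°
zero (s+157): 157 + j84 → |·| = √(157²+84²) = √31705 ≈ 178.06, ∠ = arctan(84/157) ≈ 28.15°
pole (s+8): 8 + j84 → |·| = √(8²+84²) = √7120 ≈ 84.38, ∠ = arctan(84/8) ≈ 84.56°
pole (s+20): 20 + j84 → |·| = √(20²+84²) = √7456 ≈ 86.348, ∠ = arctan(84/20) ≈ 76.61°
|L| = 1 · 15194 / 7286 ≈ 2.0854
Gain = 20 log₁₀(2.0854) ≈ 6.38 dB
∠L = 108.03° − 161.17° = -53.14°

6.4 dB, -53.1°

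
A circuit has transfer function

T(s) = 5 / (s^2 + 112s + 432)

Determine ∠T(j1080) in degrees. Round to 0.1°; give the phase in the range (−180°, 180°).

Substitute s = j1080:
Numerator: 5 = 5 + j0
Denominator: (j1080)^2 + 112(j1080) + 432 = -1165968 + j120960
|N| = √(5² + 0²) ≈ 5, ∠N ≈ 0.00°
|D| = √(1165968² + 120960²) ≈ 1.1722e+06, ∠D ≈ 174.08°
∠T = 0.00° − 174.08° = -174.08°

-174.1°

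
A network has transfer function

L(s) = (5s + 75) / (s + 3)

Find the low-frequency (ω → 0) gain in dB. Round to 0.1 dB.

28.0 dB

L(0) = 75 / 3 = 25
20 log₁₀(25) ≈ 27.96 dB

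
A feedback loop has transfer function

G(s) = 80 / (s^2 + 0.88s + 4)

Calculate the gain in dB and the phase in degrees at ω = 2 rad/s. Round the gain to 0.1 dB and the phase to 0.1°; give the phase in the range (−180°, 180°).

At s = jω = j2:
quadratic: (j2)² + 0.88·j2 + 4 = 0 + j1.76 → |·| ≈ 1.76, ∠ ≈ 90.00°
|G| = 80 / 1.76 ≈ 45.455
Gain = 20 log₁₀(45.455) ≈ 33.15 dB
∠G = 0.00° − 90.00° = -90.00°

33.2 dB, -90.0°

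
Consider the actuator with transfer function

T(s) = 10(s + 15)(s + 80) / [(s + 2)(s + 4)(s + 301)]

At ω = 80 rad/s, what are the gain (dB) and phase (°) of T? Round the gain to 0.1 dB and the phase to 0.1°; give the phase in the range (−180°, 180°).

-26.7 dB, -66.2°

At s = jω = j80:
zero (s+15): 15 + j80 → |·| = √(15²+80²) = √6625 ≈ 81.394, ∠ = arctan(80/15) ≈ 79.38°
zero (s+80): 80 + j80 → |·| = √(80²+80²) = √12800 ≈ 113.14, ∠ = arctan(80/80) ≈ 45.00°
pole (s+2): 2 + j80 → |·| = √(2²+80²) = √6404 ≈ 80.025, ∠ = arctan(80/2) ≈ 88.57°
pole (s+4): 4 + j80 → |·| = √(4²+80²) = √6416 ≈ 80.1, ∠ = arctan(80/4) ≈ 87.14°
pole (s+301): 301 + j80 → |·| = √(301²+80²) = √97001 ≈ 311.45, ∠ = arctan(80/301) ≈ 14.88°
|T| = 10 · 9208.9 / 1.9964e+06 ≈ 0.046128
Gain = 20 log₁₀(0.046128) ≈ -26.72 dB
∠T = 124.38° − 190.59° = -66.21°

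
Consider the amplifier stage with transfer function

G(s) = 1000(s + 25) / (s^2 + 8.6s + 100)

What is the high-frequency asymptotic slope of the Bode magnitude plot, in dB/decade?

-20 dB/decade

Each pole contributes −20 dB/decade at high frequency; each zero contributes +20 dB/decade.
Net: 1 zero(s) − 2 pole(s) → -20 dB/decade.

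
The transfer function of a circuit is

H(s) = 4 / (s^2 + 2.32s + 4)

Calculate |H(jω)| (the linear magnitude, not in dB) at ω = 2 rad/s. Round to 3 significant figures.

At s = jω = j2:
quadratic: (j2)² + 2.32·j2 + 4 = 0 + j4.64 → |·| ≈ 4.64, ∠ ≈ 90.00°
|H| = 4 / 4.64 ≈ 0.86207

0.862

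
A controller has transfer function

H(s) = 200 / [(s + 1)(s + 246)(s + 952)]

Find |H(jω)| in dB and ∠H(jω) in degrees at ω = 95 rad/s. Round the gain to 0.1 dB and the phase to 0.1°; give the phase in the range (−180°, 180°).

At s = jω = j95:
pole (s+1): 1 + j95 → |·| = √(1²+95²) = √9026 ≈ 95.005, ∠ = arctan(95/1) ≈ 89.40°
pole (s+246): 246 + j95 → |·| = √(246²+95²) = √69541 ≈ 263.71, ∠ = arctan(95/246) ≈ 21.12°
pole (s+952): 952 + j95 → |·| = √(952²+95²) = √915329 ≈ 956.73, ∠ = arctan(95/952) ≈ 5.70°
|H| = 200 / 2.397e+07 ≈ 8.3438e-06
Gain = 20 log₁₀(8.3438e-06) ≈ -101.57 dB
∠H = 0.00° − 116.22° = -116.22°

-101.6 dB, -116.2°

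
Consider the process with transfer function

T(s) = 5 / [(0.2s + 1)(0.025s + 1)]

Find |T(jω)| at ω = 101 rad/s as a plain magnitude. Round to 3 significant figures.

At ω = 101 rad/s:
pole (1 + j101·0.2) = 1 + j20.2 → |·| ≈ 20.225, ∠ ≈ 87.17°
pole (1 + j101·0.025) = 1 + j2.525 → |·| ≈ 2.7158, ∠ ≈ 68.39°
|T| = 5 · 1 / (20.225 · 2.7158) ≈ 0.09103

0.0910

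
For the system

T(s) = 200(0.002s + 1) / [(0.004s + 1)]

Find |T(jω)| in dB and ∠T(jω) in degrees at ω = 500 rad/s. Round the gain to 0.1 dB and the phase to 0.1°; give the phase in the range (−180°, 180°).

42.0 dB, -18.4°

At ω = 500 rad/s:
zero (1 + j500·0.002) = 1 + j1 → |·| ≈ 1.4142, ∠ ≈ 45.00°
pole (1 + j500·0.004) = 1 + j2 → |·| ≈ 2.2361, ∠ ≈ 63.43°
|T| = 200 · 1.4142 / (2.2361) ≈ 126.49
Gain = 20 log₁₀(126.49) ≈ 42.04 dB
∠T = (45.00°) − (63.43°) = -18.43°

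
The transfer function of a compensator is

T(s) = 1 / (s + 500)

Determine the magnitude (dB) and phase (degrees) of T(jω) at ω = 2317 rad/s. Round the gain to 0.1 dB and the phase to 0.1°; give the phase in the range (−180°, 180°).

At s = jω = j2317:
pole (s+500): 500 + j2317 → |·| = √(500²+2317²) = √5618489 ≈ 2370.3, ∠ = arctan(2317/500) ≈ 77.82°
|T| = 1 / 2370.3 ≈ 0.00042189
Gain = 20 log₁₀(0.00042189) ≈ -67.50 dB
∠T = 0.00° − 77.82° = -77.82°

-67.5 dB, -77.8°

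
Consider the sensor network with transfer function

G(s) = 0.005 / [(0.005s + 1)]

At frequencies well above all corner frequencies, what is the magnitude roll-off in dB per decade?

Each pole contributes −20 dB/decade at high frequency; each zero contributes +20 dB/decade.
Net: 0 zero(s) − 1 pole(s) → -20 dB/decade.

-20 dB/decade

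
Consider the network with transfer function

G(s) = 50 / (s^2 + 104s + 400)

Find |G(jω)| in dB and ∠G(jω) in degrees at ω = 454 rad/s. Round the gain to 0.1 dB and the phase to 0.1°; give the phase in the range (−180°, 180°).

Substitute s = j454:
Numerator: 50 = 50 + j0
Denominator: (j454)^2 + 104(j454) + 400 = -205716 + j47216
|N| = √(50² + 0²) ≈ 50, ∠N ≈ 0.00°
|D| = √(205716² + 47216²) ≈ 2.1106e+05, ∠D ≈ 167.07°
|G| = 50 / 2.1106e+05 ≈ 0.0002369
Gain = 20 log₁₀(0.0002369) ≈ -72.51 dB
∠G = 0.00° − 167.07° = -167.07°

-72.5 dB, -167.1°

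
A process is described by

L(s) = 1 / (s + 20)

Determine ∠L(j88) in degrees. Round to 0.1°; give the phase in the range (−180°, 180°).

Substitute s = j88:
Numerator: 1 = 1 + j0
Denominator: (j88) + 20 = 20 + j88
|N| = √(1² + 0²) ≈ 1, ∠N ≈ 0.00°
|D| = √(20² + 88²) ≈ 90.244, ∠D ≈ 77.20°
∠L = 0.00° − 77.20° = -77.20°

-77.2°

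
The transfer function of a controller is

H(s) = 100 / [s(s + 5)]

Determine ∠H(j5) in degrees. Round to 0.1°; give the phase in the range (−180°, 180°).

-135.0°

At s = jω = j5:
pole (s+5): 5 + j5 → |·| = √(5²+5²) = √50 ≈ 7.0711, ∠ = arctan(5/5) ≈ 45.00°
pole at origin: |s| = 5, ∠ = 90.00° (in denominator)
∠H = 0.00° − 135.00° = -135.00°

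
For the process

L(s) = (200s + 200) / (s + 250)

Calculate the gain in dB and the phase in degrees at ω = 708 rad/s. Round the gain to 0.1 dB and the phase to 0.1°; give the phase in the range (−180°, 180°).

Substitute s = j708:
Numerator: 200(j708) + 200 = 200 + j141600
Denominator: (j708) + 250 = 250 + j708
|N| = √(200² + 141600²) ≈ 1.416e+05, ∠N ≈ 89.92°
|D| = √(250² + 708²) ≈ 750.84, ∠D ≈ 70.55°
|L| = 1.416e+05 / 750.84 ≈ 188.59
Gain = 20 log₁₀(188.59) ≈ 45.51 dB
∠L = 89.92° − 70.55° = 19.37°

45.5 dB, 19.4°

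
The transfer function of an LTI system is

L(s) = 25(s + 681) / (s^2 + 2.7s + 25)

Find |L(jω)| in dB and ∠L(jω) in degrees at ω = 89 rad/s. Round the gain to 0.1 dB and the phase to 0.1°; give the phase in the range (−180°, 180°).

At s = jω = j89:
zero (s+681): 681 + j89 → |·| = √(681²+89²) = √471682 ≈ 686.79, ∠ = arctan(89/681) ≈ 7.45°
quadratic: (j89)² + 2.7·j89 + 25 = -7896 + j240.3 → |·| ≈ 7899.7, ∠ ≈ 178.26°
|L| = 25 · 686.79 / 7899.7 ≈ 2.1735
Gain = 20 log₁₀(2.1735) ≈ 6.74 dB
∠L = 7.45° − 178.26° = -170.81°

6.7 dB, -170.8°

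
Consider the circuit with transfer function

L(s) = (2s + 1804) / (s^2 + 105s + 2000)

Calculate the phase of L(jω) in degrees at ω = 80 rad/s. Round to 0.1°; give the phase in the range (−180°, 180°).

Substitute s = j80:
Numerator: 2(j80) + 1804 = 1804 + j160
Denominator: (j80)^2 + 105(j80) + 2000 = -4400 + j8400
|N| = √(1804² + 160²) ≈ 1811.1, ∠N ≈ 5.07°
|D| = √(4400² + 8400²) ≈ 9482.6, ∠D ≈ 117.65°
∠L = 5.07° − 117.65° = -112.58°

-112.6°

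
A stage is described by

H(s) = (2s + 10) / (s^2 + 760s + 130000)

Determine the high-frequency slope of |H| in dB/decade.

Each pole contributes −20 dB/decade at high frequency; each zero contributes +20 dB/decade.
Net: 1 zero(s) − 2 pole(s) → -20 dB/decade.

-20 dB/decade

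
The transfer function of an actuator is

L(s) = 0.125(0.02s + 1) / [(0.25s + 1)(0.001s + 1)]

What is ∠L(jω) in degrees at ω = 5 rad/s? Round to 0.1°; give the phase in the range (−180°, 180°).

-45.9°

At ω = 5 rad/s:
zero (1 + j5·0.02) = 1 + j0.1 → |·| ≈ 1.005, ∠ ≈ 5.71°
pole (1 + j5·0.25) = 1 + j1.25 → |·| ≈ 1.6008, ∠ ≈ 51.34°
pole (1 + j5·0.001) = 1 + j0.005 → |·| ≈ 1, ∠ ≈ 0.29°
∠L = (5.71°) − (51.34° + 0.29°) = -45.92°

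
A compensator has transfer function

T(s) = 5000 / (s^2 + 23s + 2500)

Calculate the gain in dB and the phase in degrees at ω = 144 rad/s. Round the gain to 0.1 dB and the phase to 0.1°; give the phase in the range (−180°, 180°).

-11.4 dB, -169.7°

At s = jω = j144:
quadratic: (j144)² + 23·j144 + 2500 = -18236 + j3312 → |·| ≈ 18534, ∠ ≈ 169.71°
|T| = 5000 / 18534 ≈ 0.26977
Gain = 20 log₁₀(0.26977) ≈ -11.38 dB
∠T = 0.00° − 169.71° = -169.71°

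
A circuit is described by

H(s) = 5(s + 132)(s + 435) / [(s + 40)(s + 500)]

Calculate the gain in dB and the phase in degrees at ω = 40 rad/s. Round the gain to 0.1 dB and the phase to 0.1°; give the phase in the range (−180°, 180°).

At s = jω = j40:
zero (s+132): 132 + j40 → |·| = √(132²+40²) = √19024 ≈ 137.93, ∠ = arctan(40/132) ≈ 16.86°
zero (s+435): 435 + j40 → |·| = √(435²+40²) = √190825 ≈ 436.84, ∠ = arctan(40/435) ≈ 5.25°
pole (s+40): 40 + j40 → |·| = √(40²+40²) = √3200 ≈ 56.569, ∠ = arctan(40/40) ≈ 45.00°
pole (s+500): 500 + j40 → |·| = √(500²+40²) = √251600 ≈ 501.6, ∠ = arctan(40/500) ≈ 4.57°
|H| = 5 · 60253 / 28375 ≈ 10.617
Gain = 20 log₁₀(10.617) ≈ 20.52 dB
∠H = 22.11° − 49.57° = -27.46°

20.5 dB, -27.5°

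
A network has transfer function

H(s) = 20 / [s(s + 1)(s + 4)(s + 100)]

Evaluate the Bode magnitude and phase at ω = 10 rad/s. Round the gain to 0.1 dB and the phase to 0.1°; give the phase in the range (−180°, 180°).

At s = jω = j10:
pole (s+1): 1 + j10 → |·| = √(1²+10²) = √101 ≈ 10.05, ∠ = arctan(10/1) ≈ 84.29°
pole (s+4): 4 + j10 → |·| = √(4²+10²) = √116 ≈ 10.77, ∠ = arctan(10/4) ≈ 68.20°
pole (s+100): 100 + j10 → |·| = √(100²+10²) = √10100 ≈ 100.5, ∠ = arctan(10/100) ≈ 5.71°
pole at origin: |s| = 10, ∠ = 90.00° (in denominator)
|H| = 20 / 1.0878e+05 ≈ 0.00018386
Gain = 20 log₁₀(0.00018386) ≈ -74.71 dB
∠H = 0.00° − 248.20° = -248.20° ≡ 111.80° (principal value)

-74.7 dB, 111.8°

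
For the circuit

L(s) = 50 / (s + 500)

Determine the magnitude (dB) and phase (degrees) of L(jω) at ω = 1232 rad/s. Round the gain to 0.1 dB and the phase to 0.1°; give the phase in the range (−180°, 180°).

-28.5 dB, -67.9°

Substitute s = j1232:
Numerator: 50 = 50 + j0
Denominator: (j1232) + 500 = 500 + j1232
|N| = √(50² + 0²) ≈ 50, ∠N ≈ 0.00°
|D| = √(500² + 1232²) ≈ 1329.6, ∠D ≈ 67.91°
|L| = 50 / 1329.6 ≈ 0.037605
Gain = 20 log₁₀(0.037605) ≈ -28.50 dB
∠L = 0.00° − 67.91° = -67.91°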